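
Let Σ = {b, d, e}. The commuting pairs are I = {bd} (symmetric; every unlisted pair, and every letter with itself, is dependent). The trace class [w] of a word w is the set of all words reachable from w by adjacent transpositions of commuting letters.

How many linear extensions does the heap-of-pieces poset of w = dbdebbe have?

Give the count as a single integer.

3

0(d) covers ∅
1(b) covers ∅
2(d) covers 0:d
3(e) covers 1:b, 2:d
4(b) covers 3:e
5(b) covers 4:b
6(e) covers 5:b
floor of heap: 0:d, 1:b
completions by unplaced set U, small U first (add the entries for U minus each lowest piece of U):
  |U|=1: {6}:1
  |U|=2: {5,6}:1
  |U|=3: {4,5,6}:1
  |U|=4: {3,4,5,6}:1
  |U|=5: {1,3,4,5,6}:1  {2,3,4,5,6}:1
  start at 0(d): 2
  start at 1(b): 1
sum over floor = 3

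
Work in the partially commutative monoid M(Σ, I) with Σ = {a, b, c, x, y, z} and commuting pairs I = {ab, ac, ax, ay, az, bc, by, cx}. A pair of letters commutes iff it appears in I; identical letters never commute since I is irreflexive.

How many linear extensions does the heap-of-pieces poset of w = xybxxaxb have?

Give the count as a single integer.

16

0(x) covers ∅
1(y) covers 0:x
2(b) covers 0:x
3(x) covers 1:y, 2:b
4(x) covers 3:x
5(a) covers ∅
6(x) covers 4:x
7(b) covers 6:x
floor of heap: 0:x, 5:a
completions by unplaced set U, small U first (add the entries for U minus each lowest piece of U):
  |U|=1: {5}:1  {7}:1
  |U|=2: {5,7}:2  {6,7}:1
  |U|=3: {4,6,7}:1  {5,6,7}:3
  |U|=4: {3,4,6,7}:1  {4,5,6,7}:4
  |U|=5: {1,3,4,6,7}:1  {2,3,4,6,7}:1  {3,4,5,6,7}:5
  |U|=6: {1,2,3,4,6,7}:2  {1,3,4,5,6,7}:6  {2,3,4,5,6,7}:6
  start at 0(x): 14
  start at 5(a): 2
sum over floor = 16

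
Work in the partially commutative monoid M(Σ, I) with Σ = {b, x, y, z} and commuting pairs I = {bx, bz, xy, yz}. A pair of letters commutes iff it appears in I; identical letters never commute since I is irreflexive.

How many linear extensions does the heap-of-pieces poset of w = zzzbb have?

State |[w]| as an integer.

10

#0=z has no predecessor
#1=z depends on [0:z]
#2=z depends on [1:z]
#3=b has no predecessor
#4=b depends on [3:b]
sources: [0:z, 3:b]
N(rest) = Σ N(rest − s) over sources s of rest; N(one piece) = 1:
  size 1 → [2]=1  [4]=1
  size 2 → [1,2]=1  [2,4]=2  [3,4]=1
  size 3 → [0,1,2]=1  [1,2,4]=3  [2,3,4]=3
  first=0(z) contributes 6
  first=3(b) contributes 4
|[w]| = 10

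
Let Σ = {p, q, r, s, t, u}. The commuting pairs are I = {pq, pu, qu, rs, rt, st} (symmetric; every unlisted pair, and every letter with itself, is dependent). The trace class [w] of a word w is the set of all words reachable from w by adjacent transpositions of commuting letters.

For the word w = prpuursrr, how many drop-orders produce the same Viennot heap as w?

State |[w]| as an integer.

12

#0=p has no predecessor
#1=r depends on [0:p]
#2=p depends on [1:r]
#3=u depends on [1:r]
#4=u depends on [3:u]
#5=r depends on [2:p, 4:u]
#6=s depends on [2:p, 4:u]
#7=r depends on [5:r]
#8=r depends on [7:r]
sources: [0:p]
N(rest) = Σ N(rest − s) over sources s of rest; N(one piece) = 1:
  size 1 → [6]=1  [8]=1
  size 2 → [6,8]=2  [7,8]=1
  size 3 → [5,7,8]=1  [6,7,8]=3
  size 4 → [5,6,7,8]=4
  size 5 → [2,5,6,7,8]=4  [4,5,6,7,8]=4
  size 6 → [2,4,5,6,7,8]=8  [3,4,5,6,7,8]=4
  size 7 → [2,3,4,5,6,7,8]=12
  first=0(p) contributes 12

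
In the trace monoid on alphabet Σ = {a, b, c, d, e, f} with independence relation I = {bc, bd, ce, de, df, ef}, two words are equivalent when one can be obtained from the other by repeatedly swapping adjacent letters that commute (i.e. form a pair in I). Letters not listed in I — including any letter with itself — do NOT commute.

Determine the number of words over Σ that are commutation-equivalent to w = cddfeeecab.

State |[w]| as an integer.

168

drop 0:c onto floor
drop 1:d onto {0:c}
drop 2:d onto {1:d}
drop 3:f onto {0:c}
drop 4:e onto floor
drop 5:e onto {4:e}
drop 6:e onto {5:e}
drop 7:c onto {2:d, 3:f}
drop 8:a onto {6:e, 7:c}
drop 9:b onto {8:a}
ground layer = {0:c, 4:e}
drop-orders for the pieces not yet dropped (sum over which currently-grounded one goes next):
  1 to go: {9} 1
  2 to go: {8,9} 1
  3 to go: {6,8,9} 1  {7,8,9} 1
  4 to go: {2,7,8,9} 1  {3,7,8,9} 1  {5,6,8,9} 1  {6,7,8,9} 2
  5 to go: {1,2,7,8,9} 1  {2,3,7,8,9} 2  {2,6,7,8,9} 3  {3,6,7,8,9} 3  {4,5,6,8,9} 1  {5,6,7,8,9} 3
  6 to go: {1,2,3,7,8,9} 3  {1,2,6,7,8,9} 4  {2,3,6,7,8,9} 8  {2,5,6,7,8,9} 6  {3,5,6,7,8,9} 6  {4,5,6,7,8,9} 4
  7 to go: {0,1,2,3,7,8,9} 3  {1,2,3,6,7,8,9} 15  {1,2,5,6,7,8,9} 10  {2,3,5,6,7,8,9} 20  {2,4,5,6,7,8,9} 10  {3,4,5,6,7,8,9} 10
  8 to go: {0,1,2,3,6,7,8,9} 18  {1,2,3,5,6,7,8,9} 45  {1,2,4,5,6,7,8,9} 20  {2,3,4,5,6,7,8,9} 40
  if 0:c drops first: 105 orders
  if 4:e drops first: 63 orders
heap linearizations: 168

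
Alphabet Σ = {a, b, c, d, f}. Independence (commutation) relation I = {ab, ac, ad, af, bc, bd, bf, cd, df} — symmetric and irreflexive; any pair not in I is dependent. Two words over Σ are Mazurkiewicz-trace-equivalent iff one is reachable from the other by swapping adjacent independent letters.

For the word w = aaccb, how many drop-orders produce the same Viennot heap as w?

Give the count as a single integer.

30

#0=a has no predecessor
#1=a depends on [0:a]
#2=c has no predecessor
#3=c depends on [2:c]
#4=b has no predecessor
sources: [0:a, 2:c, 4:b]
N(rest) = Σ N(rest − s) over sources s of rest; N(one piece) = 1:
  size 1 → [1]=1  [3]=1  [4]=1
  size 2 → [0,1]=1  [1,3]=2  [1,4]=2  [2,3]=1  [3,4]=2
  size 3 → [0,1,3]=3  [0,1,4]=3  [1,2,3]=3  [1,3,4]=6  [2,3,4]=3
  first=0(a) contributes 12
  first=2(c) contributes 12
  first=4(b) contributes 6
|[w]| = 30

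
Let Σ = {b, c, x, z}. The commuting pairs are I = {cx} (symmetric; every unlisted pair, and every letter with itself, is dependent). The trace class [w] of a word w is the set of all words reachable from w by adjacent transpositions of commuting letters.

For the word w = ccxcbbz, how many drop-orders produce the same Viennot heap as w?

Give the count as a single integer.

#0=c has no predecessor
#1=c depends on [0:c]
#2=x has no predecessor
#3=c depends on [1:c]
#4=b depends on [2:x, 3:c]
#5=b depends on [4:b]
#6=z depends on [5:b]
sources: [0:c, 2:x]
N(rest) = Σ N(rest − s) over sources s of rest; N(one piece) = 1:
  size 1 → [6]=1
  size 2 → [5,6]=1
  size 3 → [4,5,6]=1
  size 4 → [2,4,5,6]=1  [3,4,5,6]=1
  size 5 → [1,3,4,5,6]=1  [2,3,4,5,6]=2
  first=0(c) contributes 3
  first=2(x) contributes 1
|[w]| = 4

4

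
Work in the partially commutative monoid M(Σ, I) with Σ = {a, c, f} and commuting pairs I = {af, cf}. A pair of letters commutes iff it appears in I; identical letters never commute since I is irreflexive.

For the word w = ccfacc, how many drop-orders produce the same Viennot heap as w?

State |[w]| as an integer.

drop 0:c onto floor
drop 1:c onto {0:c}
drop 2:f onto floor
drop 3:a onto {1:c}
drop 4:c onto {3:a}
drop 5:c onto {4:c}
ground layer = {0:c, 2:f}
drop-orders for the pieces not yet dropped (sum over which currently-grounded one goes next):
  1 to go: {2} 1  {5} 1
  2 to go: {2,5} 2  {4,5} 1
  3 to go: {2,4,5} 3  {3,4,5} 1
  4 to go: {1,3,4,5} 1  {2,3,4,5} 4
  if 0:c drops first: 5 orders
  if 2:f drops first: 1 orders
heap linearizations: 6

6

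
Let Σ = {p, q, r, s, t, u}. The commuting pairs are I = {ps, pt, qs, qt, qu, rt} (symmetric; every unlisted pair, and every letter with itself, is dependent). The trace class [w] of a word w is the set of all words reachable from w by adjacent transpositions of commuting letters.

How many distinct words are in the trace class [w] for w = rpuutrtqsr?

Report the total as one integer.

0(r) covers ∅
1(p) covers 0:r
2(u) covers 1:p
3(u) covers 2:u
4(t) covers 3:u
5(r) covers 3:u
6(t) covers 4:t
7(q) covers 5:r
8(s) covers 5:r, 6:t
9(r) covers 7:q, 8:s
floor of heap: 0:r
completions by unplaced set U, small U first (add the entries for U minus each lowest piece of U):
  |U|=1: {9}:1
  |U|=2: {7,9}:1  {8,9}:1
  |U|=3: {6,8,9}:1  {7,8,9}:2
  |U|=4: {4,6,8,9}:1  {5,7,8,9}:2  {6,7,8,9}:3
  |U|=5: {4,6,7,8,9}:4  {5,6,7,8,9}:5
  |U|=6: {4,5,6,7,8,9}:9
  |U|=7: {3,4,5,6,7,8,9}:9
  |U|=8: {2,3,4,5,6,7,8,9}:9
  start at 0(r): 9

9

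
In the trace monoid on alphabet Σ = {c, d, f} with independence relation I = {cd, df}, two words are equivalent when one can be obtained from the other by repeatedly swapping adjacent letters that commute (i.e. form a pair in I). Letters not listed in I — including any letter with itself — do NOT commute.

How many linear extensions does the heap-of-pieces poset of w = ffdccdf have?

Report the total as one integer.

21

0(f) covers ∅
1(f) covers 0:f
2(d) covers ∅
3(c) covers 1:f
4(c) covers 3:c
5(d) covers 2:d
6(f) covers 4:c
floor of heap: 0:f, 2:d
completions by unplaced set U, small U first (add the entries for U minus each lowest piece of U):
  |U|=1: {5}:1  {6}:1
  |U|=2: {2,5}:1  {4,6}:1  {5,6}:2
  |U|=3: {2,5,6}:3  {3,4,6}:1  {4,5,6}:3
  |U|=4: {1,3,4,6}:1  {2,4,5,6}:6  {3,4,5,6}:4
  |U|=5: {0,1,3,4,6}:1  {1,3,4,5,6}:5  {2,3,4,5,6}:10
  start at 0(f): 15
  start at 2(d): 6
sum over floor = 21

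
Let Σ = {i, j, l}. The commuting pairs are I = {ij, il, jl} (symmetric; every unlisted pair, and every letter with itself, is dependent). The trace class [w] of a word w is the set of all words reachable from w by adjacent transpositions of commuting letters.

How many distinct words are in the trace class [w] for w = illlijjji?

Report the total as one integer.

drop 0:i onto floor
drop 1:l onto floor
drop 2:l onto {1:l}
drop 3:l onto {2:l}
drop 4:i onto {0:i}
drop 5:j onto floor
drop 6:j onto {5:j}
drop 7:j onto {6:j}
drop 8:i onto {4:i}
ground layer = {0:i, 1:l, 5:j}
drop-orders for the pieces not yet dropped (sum over which currently-grounded one goes next):
  1 to go: {3} 1  {7} 1  {8} 1
  2 to go: {2,3} 1  {3,7} 2  {3,8} 2  {4,8} 1  {6,7} 1  {7,8} 2
  3 to go: {0,4,8} 1  {1,2,3} 1  {2,3,7} 3  {2,3,8} 3  {3,4,8} 3  {3,6,7} 3  {3,7,8} 6  {4,7,8} 3  {5,6,7} 1  {6,7,8} 3
  4 to go: {0,3,4,8} 4  {0,4,7,8} 4  {1,2,3,7} 4  {1,2,3,8} 4  {2,3,4,8} 6  {2,3,6,7} 6  {2,3,7,8} 12  {3,4,7,8} 12  {3,5,6,7} 4  {3,6,7,8} 12  {4,6,7,8} 6  {5,6,7,8} 4
  5 to go: {0,2,3,4,8} 10  {0,3,4,7,8} 20  {0,4,6,7,8} 10  {1,2,3,4,8} 10  {1,2,3,6,7} 10  {1,2,3,7,8} 20  {2,3,4,7,8} 30  {2,3,5,6,7} 10  {2,3,6,7,8} 30  {3,4,6,7,8} 30  {3,5,6,7,8} 20  {4,5,6,7,8} 10
  6 to go: {0,1,2,3,4,8} 20  {0,2,3,4,7,8} 60  {0,3,4,6,7,8} 60  {0,4,5,6,7,8} 20  {1,2,3,4,7,8} 60  {1,2,3,5,6,7} 20  {1,2,3,6,7,8} 60  {2,3,4,6,7,8} 90  {2,3,5,6,7,8} 60  {3,4,5,6,7,8} 60
  7 to go: {0,1,2,3,4,7,8} 140  {0,2,3,4,6,7,8} 210  {0,3,4,5,6,7,8} 140  {1,2,3,4,6,7,8} 210  {1,2,3,5,6,7,8} 140  {2,3,4,5,6,7,8} 210
  if 0:i drops first: 560 orders
  if 1:l drops first: 560 orders
  if 5:j drops first: 560 orders
heap linearizations: 1680

1680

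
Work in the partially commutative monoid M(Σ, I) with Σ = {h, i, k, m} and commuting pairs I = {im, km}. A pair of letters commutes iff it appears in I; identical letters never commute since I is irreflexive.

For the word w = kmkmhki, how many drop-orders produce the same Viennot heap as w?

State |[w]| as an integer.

6

#0=k has no predecessor
#1=m has no predecessor
#2=k depends on [0:k]
#3=m depends on [1:m]
#4=h depends on [2:k, 3:m]
#5=k depends on [4:h]
#6=i depends on [5:k]
sources: [0:k, 1:m]
N(rest) = Σ N(rest − s) over sources s of rest; N(one piece) = 1:
  size 1 → [6]=1
  size 2 → [5,6]=1
  size 3 → [4,5,6]=1
  size 4 → [2,4,5,6]=1  [3,4,5,6]=1
  size 5 → [0,2,4,5,6]=1  [1,3,4,5,6]=1  [2,3,4,5,6]=2
  first=0(k) contributes 3
  first=1(m) contributes 3
|[w]| = 6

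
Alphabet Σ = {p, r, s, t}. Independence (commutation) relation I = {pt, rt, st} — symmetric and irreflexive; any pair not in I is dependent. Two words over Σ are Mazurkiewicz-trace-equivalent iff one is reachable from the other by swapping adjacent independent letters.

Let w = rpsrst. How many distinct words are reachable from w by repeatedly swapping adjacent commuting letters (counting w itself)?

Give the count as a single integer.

6

#0=r has no predecessor
#1=p depends on [0:r]
#2=s depends on [1:p]
#3=r depends on [2:s]
#4=s depends on [3:r]
#5=t has no predecessor
sources: [0:r, 5:t]
N(rest) = Σ N(rest − s) over sources s of rest; N(one piece) = 1:
  size 1 → [4]=1  [5]=1
  size 2 → [3,4]=1  [4,5]=2
  size 3 → [2,3,4]=1  [3,4,5]=3
  size 4 → [1,2,3,4]=1  [2,3,4,5]=4
  first=0(r) contributes 5
  first=5(t) contributes 1
|[w]| = 6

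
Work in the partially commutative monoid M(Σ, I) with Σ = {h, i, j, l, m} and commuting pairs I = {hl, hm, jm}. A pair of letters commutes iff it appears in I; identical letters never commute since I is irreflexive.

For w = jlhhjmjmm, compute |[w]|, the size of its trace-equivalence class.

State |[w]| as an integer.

drop 0:j onto floor
drop 1:l onto {0:j}
drop 2:h onto {0:j}
drop 3:h onto {2:h}
drop 4:j onto {1:l, 3:h}
drop 5:m onto {1:l}
drop 6:j onto {4:j}
drop 7:m onto {5:m}
drop 8:m onto {7:m}
ground layer = {0:j}
drop-orders for the pieces not yet dropped (sum over which currently-grounded one goes next):
  1 to go: {6} 1  {8} 1
  2 to go: {4,6} 1  {6,8} 2  {7,8} 1
  3 to go: {3,4,6} 1  {4,6,8} 3  {5,7,8} 1  {6,7,8} 3
  4 to go: {2,3,4,6} 1  {3,4,6,8} 4  {4,6,7,8} 6  {5,6,7,8} 4
  5 to go: {2,3,4,6,8} 5  {3,4,6,7,8} 10  {4,5,6,7,8} 10
  6 to go: {1,4,5,6,7,8} 10  {2,3,4,6,7,8} 15  {3,4,5,6,7,8} 20
  7 to go: {1,3,4,5,6,7,8} 30  {2,3,4,5,6,7,8} 35
  if 0:j drops first: 65 orders

65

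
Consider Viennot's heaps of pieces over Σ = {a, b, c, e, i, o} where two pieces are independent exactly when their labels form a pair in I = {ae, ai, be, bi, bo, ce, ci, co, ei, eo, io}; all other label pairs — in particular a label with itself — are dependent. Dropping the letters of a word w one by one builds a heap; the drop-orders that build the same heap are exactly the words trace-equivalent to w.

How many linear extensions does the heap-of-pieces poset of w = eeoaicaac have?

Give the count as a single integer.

piece 0:e — minimal
piece 1:e rests on {0:e}
piece 2:o — minimal
piece 3:a rests on {2:o}
piece 4:i — minimal
piece 5:c rests on {3:a}
piece 6:a rests on {5:c}
piece 7:a rests on {6:a}
piece 8:c rests on {7:a}
minimal pieces: {0:e, 2:o, 4:i}
ways to finish when only these pieces remain (= sum over removing one remaining piece with nothing left below it):
  1 left: {1}→1  {4}→1  {8}→1
  2 left: {0,1}→1  {1,4}→2  {1,8}→2  {4,8}→2  {7,8}→1
  3 left: {0,1,4}→3  {0,1,8}→3  {1,4,8}→6  {1,7,8}→3  {4,7,8}→3  {6,7,8}→1
  4 left: {0,1,4,8}→12  {0,1,7,8}→6  {1,4,7,8}→12  {1,6,7,8}→4  {4,6,7,8}→4  {5,6,7,8}→1
  5 left: {0,1,4,7,8}→30  {0,1,6,7,8}→10  {1,4,6,7,8}→20  {1,5,6,7,8}→5  {3,5,6,7,8}→1  {4,5,6,7,8}→5
  6 left: {0,1,4,6,7,8}→60  {0,1,5,6,7,8}→15  {1,3,5,6,7,8}→6  {1,4,5,6,7,8}→30  {2,3,5,6,7,8}→1  {3,4,5,6,7,8}→6
  7 left: {0,1,3,5,6,7,8}→21  {0,1,4,5,6,7,8}→105  {1,2,3,5,6,7,8}→7  {1,3,4,5,6,7,8}→42  {2,3,4,5,6,7,8}→7
  placing 0:e first → 56 extensions
  placing 2:o first → 168 extensions
  placing 4:i first → 28 extensions
total linear extensions = 252

252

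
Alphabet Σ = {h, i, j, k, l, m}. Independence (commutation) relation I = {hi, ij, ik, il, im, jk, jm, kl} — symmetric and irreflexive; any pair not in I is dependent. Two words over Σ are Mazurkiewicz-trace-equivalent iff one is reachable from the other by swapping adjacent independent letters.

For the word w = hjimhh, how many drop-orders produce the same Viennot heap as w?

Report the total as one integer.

12

#0=h has no predecessor
#1=j depends on [0:h]
#2=i has no predecessor
#3=m depends on [0:h]
#4=h depends on [1:j, 3:m]
#5=h depends on [4:h]
sources: [0:h, 2:i]
N(rest) = Σ N(rest − s) over sources s of rest; N(one piece) = 1:
  size 1 → [2]=1  [5]=1
  size 2 → [2,5]=2  [4,5]=1
  size 3 → [1,4,5]=1  [2,4,5]=3  [3,4,5]=1
  size 4 → [1,2,4,5]=4  [1,3,4,5]=2  [2,3,4,5]=4
  first=0(h) contributes 10
  first=2(i) contributes 2
|[w]| = 12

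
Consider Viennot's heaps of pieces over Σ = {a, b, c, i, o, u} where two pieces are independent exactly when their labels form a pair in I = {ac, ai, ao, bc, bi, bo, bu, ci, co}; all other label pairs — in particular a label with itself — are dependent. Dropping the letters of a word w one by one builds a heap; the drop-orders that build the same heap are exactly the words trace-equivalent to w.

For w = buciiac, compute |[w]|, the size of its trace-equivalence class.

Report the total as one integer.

120

drop 0:b onto floor
drop 1:u onto floor
drop 2:c onto {1:u}
drop 3:i onto {1:u}
drop 4:i onto {3:i}
drop 5:a onto {0:b, 1:u}
drop 6:c onto {2:c}
ground layer = {0:b, 1:u}
drop-orders for the pieces not yet dropped (sum over which currently-grounded one goes next):
  1 to go: {4} 1  {5} 1  {6} 1
  2 to go: {0,5} 1  {2,6} 1  {3,4} 1  {4,5} 2  {4,6} 2  {5,6} 2
  3 to go: {0,4,5} 3  {0,5,6} 3  {2,4,6} 3  {2,5,6} 3  {3,4,5} 3  {3,4,6} 3  {4,5,6} 6
  4 to go: {0,2,5,6} 6  {0,3,4,5} 6  {0,4,5,6} 12  {2,3,4,6} 6  {2,4,5,6} 12  {3,4,5,6} 12
  5 to go: {0,2,4,5,6} 30  {0,3,4,5,6} 30  {2,3,4,5,6} 30
  if 0:b drops first: 30 orders
  if 1:u drops first: 90 orders
heap linearizations: 120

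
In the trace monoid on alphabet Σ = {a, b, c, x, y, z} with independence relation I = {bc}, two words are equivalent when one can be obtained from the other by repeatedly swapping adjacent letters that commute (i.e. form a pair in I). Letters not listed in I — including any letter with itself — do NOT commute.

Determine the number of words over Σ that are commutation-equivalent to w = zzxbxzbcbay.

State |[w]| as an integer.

drop 0:z onto floor
drop 1:z onto {0:z}
drop 2:x onto {1:z}
drop 3:b onto {2:x}
drop 4:x onto {3:b}
drop 5:z onto {4:x}
drop 6:b onto {5:z}
drop 7:c onto {5:z}
drop 8:b onto {6:b}
drop 9:a onto {7:c, 8:b}
drop 10:y onto {9:a}
ground layer = {0:z}
drop-orders for the pieces not yet dropped (sum over which currently-grounded one goes next):
  1 to go: {10} 1
  2 to go: {9,10} 1
  3 to go: {7,9,10} 1  {8,9,10} 1
  4 to go: {6,8,9,10} 1  {7,8,9,10} 2
  5 to go: {6,7,8,9,10} 3
  6 to go: {5,6,7,8,9,10} 3
  7 to go: {4,5,6,7,8,9,10} 3
  8 to go: {3,4,5,6,7,8,9,10} 3
  9 to go: {2,3,4,5,6,7,8,9,10} 3
  if 0:z drops first: 3 orders

3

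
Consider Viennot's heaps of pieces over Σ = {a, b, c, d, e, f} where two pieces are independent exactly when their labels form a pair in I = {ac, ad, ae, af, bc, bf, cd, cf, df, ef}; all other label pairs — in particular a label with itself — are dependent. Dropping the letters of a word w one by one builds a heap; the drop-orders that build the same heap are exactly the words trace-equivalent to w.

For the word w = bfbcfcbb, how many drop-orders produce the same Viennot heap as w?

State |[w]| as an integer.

0(b) covers ∅
1(f) covers ∅
2(b) covers 0:b
3(c) covers ∅
4(f) covers 1:f
5(c) covers 3:c
6(b) covers 2:b
7(b) covers 6:b
floor of heap: 0:b, 1:f, 3:c
completions by unplaced set U, small U first (add the entries for U minus each lowest piece of U):
  |U|=1: {4}:1  {5}:1  {7}:1
  |U|=2: {1,4}:1  {3,5}:1  {4,5}:2  {4,7}:2  {5,7}:2  {6,7}:1
  |U|=3: {1,4,5}:3  {1,4,7}:3  {2,6,7}:1  {3,4,5}:3  {3,5,7}:3  {4,5,7}:6  {4,6,7}:3  {5,6,7}:3
  |U|=4: {0,2,6,7}:1  {1,3,4,5}:6  {1,4,5,7}:12  {1,4,6,7}:6  {2,4,6,7}:4  {2,5,6,7}:4  {3,4,5,7}:12  {3,5,6,7}:6  {4,5,6,7}:12
  |U|=5: {0,2,4,6,7}:5  {0,2,5,6,7}:5  {1,2,4,6,7}:10  {1,3,4,5,7}:30  {1,4,5,6,7}:30  {2,3,5,6,7}:10  {2,4,5,6,7}:20  {3,4,5,6,7}:30
  |U|=6: {0,1,2,4,6,7}:15  {0,2,3,5,6,7}:15  {0,2,4,5,6,7}:30  {1,2,4,5,6,7}:60  {1,3,4,5,6,7}:90  {2,3,4,5,6,7}:60
  start at 0(b): 210
  start at 1(f): 105
  start at 3(c): 105
sum over floor = 420

420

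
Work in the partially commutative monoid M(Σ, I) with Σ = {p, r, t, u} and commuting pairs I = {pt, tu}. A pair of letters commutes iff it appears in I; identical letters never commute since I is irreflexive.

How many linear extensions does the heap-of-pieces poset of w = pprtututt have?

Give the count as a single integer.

0(p) covers ∅
1(p) covers 0:p
2(r) covers 1:p
3(t) covers 2:r
4(u) covers 2:r
5(t) covers 3:t
6(u) covers 4:u
7(t) covers 5:t
8(t) covers 7:t
floor of heap: 0:p
completions by unplaced set U, small U first (add the entries for U minus each lowest piece of U):
  |U|=1: {6}:1  {8}:1
  |U|=2: {4,6}:1  {6,8}:2  {7,8}:1
  |U|=3: {4,6,8}:3  {5,7,8}:1  {6,7,8}:3
  |U|=4: {3,5,7,8}:1  {4,6,7,8}:6  {5,6,7,8}:4
  |U|=5: {3,5,6,7,8}:5  {4,5,6,7,8}:10
  |U|=6: {3,4,5,6,7,8}:15
  |U|=7: {2,3,4,5,6,7,8}:15
  start at 0(p): 15

15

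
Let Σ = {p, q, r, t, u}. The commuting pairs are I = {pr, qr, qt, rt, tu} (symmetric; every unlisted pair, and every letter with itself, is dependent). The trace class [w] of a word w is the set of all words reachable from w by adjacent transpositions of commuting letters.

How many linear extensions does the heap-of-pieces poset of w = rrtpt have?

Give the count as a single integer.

10

0(r) covers ∅
1(r) covers 0:r
2(t) covers ∅
3(p) covers 2:t
4(t) covers 3:p
floor of heap: 0:r, 2:t
completions by unplaced set U, small U first (add the entries for U minus each lowest piece of U):
  |U|=1: {1}:1  {4}:1
  |U|=2: {0,1}:1  {1,4}:2  {3,4}:1
  |U|=3: {0,1,4}:3  {1,3,4}:3  {2,3,4}:1
  start at 0(r): 4
  start at 2(t): 6
sum over floor = 10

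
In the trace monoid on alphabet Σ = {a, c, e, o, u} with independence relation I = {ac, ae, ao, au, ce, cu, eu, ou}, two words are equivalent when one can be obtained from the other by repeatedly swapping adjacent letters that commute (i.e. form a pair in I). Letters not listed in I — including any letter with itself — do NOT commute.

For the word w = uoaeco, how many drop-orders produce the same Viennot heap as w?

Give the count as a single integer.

piece 0:u — minimal
piece 1:o — minimal
piece 2:a — minimal
piece 3:e rests on {1:o}
piece 4:c rests on {1:o}
piece 5:o rests on {3:e, 4:c}
minimal pieces: {0:u, 1:o, 2:a}
ways to finish when only these pieces remain (= sum over removing one remaining piece with nothing left below it):
  1 left: {0}→1  {2}→1  {5}→1
  2 left: {0,2}→2  {0,5}→2  {2,5}→2  {3,5}→1  {4,5}→1
  3 left: {0,2,5}→6  {0,3,5}→3  {0,4,5}→3  {2,3,5}→3  {2,4,5}→3  {3,4,5}→2
  4 left: {0,2,3,5}→12  {0,2,4,5}→12  {0,3,4,5}→8  {1,3,4,5}→2  {2,3,4,5}→8
  placing 0:u first → 10 extensions
  placing 1:o first → 40 extensions
  placing 2:a first → 10 extensions
total linear extensions = 60

60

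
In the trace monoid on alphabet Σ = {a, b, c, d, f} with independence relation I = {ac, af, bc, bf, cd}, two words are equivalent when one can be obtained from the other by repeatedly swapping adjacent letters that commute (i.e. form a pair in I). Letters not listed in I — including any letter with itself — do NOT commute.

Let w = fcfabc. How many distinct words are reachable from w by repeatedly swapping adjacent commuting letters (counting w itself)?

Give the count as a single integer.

piece 0:f — minimal
piece 1:c rests on {0:f}
piece 2:f rests on {1:c}
piece 3:a — minimal
piece 4:b rests on {3:a}
piece 5:c rests on {2:f}
minimal pieces: {0:f, 3:a}
ways to finish when only these pieces remain (= sum over removing one remaining piece with nothing left below it):
  1 left: {4}→1  {5}→1
  2 left: {2,5}→1  {3,4}→1  {4,5}→2
  3 left: {1,2,5}→1  {2,4,5}→3  {3,4,5}→3
  4 left: {0,1,2,5}→1  {1,2,4,5}→4  {2,3,4,5}→6
  placing 0:f first → 10 extensions
  placing 3:a first → 5 extensions
total linear extensions = 15

15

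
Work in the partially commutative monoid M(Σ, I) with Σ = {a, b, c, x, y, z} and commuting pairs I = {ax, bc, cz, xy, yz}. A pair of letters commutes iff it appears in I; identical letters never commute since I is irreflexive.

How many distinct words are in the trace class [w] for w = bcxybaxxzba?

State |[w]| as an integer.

12

piece 0:b — minimal
piece 1:c — minimal
piece 2:x rests on {0:b, 1:c}
piece 3:y rests on {0:b, 1:c}
piece 4:b rests on {2:x, 3:y}
piece 5:a rests on {4:b}
piece 6:x rests on {4:b}
piece 7:x rests on {6:x}
piece 8:z rests on {5:a, 7:x}
piece 9:b rests on {8:z}
piece 10:a rests on {9:b}
minimal pieces: {0:b, 1:c}
ways to finish when only these pieces remain (= sum over removing one remaining piece with nothing left below it):
  1 left: {10}→1
  2 left: {9,10}→1
  3 left: {8,9,10}→1
  4 left: {5,8,9,10}→1  {7,8,9,10}→1
  5 left: {5,7,8,9,10}→2  {6,7,8,9,10}→1
  6 left: {5,6,7,8,9,10}→3
  7 left: {4,5,6,7,8,9,10}→3
  8 left: {2,4,5,6,7,8,9,10}→3  {3,4,5,6,7,8,9,10}→3
  9 left: {2,3,4,5,6,7,8,9,10}→6
  placing 0:b first → 6 extensions
  placing 1:c first → 6 extensions
total linear extensions = 12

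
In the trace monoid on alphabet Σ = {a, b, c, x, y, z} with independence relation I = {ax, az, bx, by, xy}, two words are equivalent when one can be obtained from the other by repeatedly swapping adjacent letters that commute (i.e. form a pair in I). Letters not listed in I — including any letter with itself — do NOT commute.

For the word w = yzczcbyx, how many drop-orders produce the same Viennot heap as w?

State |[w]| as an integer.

6

drop 0:y onto floor
drop 1:z onto {0:y}
drop 2:c onto {1:z}
drop 3:z onto {2:c}
drop 4:c onto {3:z}
drop 5:b onto {4:c}
drop 6:y onto {4:c}
drop 7:x onto {4:c}
ground layer = {0:y}
drop-orders for the pieces not yet dropped (sum over which currently-grounded one goes next):
  1 to go: {5} 1  {6} 1  {7} 1
  2 to go: {5,6} 2  {5,7} 2  {6,7} 2
  3 to go: {5,6,7} 6
  4 to go: {4,5,6,7} 6
  5 to go: {3,4,5,6,7} 6
  6 to go: {2,3,4,5,6,7} 6
  if 0:y drops first: 6 orders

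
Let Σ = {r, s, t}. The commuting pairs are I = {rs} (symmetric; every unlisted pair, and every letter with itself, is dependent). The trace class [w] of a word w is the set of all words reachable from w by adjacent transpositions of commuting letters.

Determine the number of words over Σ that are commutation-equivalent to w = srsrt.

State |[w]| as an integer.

0(s) covers ∅
1(r) covers ∅
2(s) covers 0:s
3(r) covers 1:r
4(t) covers 2:s, 3:r
floor of heap: 0:s, 1:r
completions by unplaced set U, small U first (add the entries for U minus each lowest piece of U):
  |U|=1: {4}:1
  |U|=2: {2,4}:1  {3,4}:1
  |U|=3: {0,2,4}:1  {1,3,4}:1  {2,3,4}:2
  start at 0(s): 3
  start at 1(r): 3
sum over floor = 6

6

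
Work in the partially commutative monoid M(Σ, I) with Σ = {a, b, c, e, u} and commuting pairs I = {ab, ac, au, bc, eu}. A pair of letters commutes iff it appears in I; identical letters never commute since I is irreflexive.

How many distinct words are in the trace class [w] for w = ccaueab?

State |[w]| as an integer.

17

drop 0:c onto floor
drop 1:c onto {0:c}
drop 2:a onto floor
drop 3:u onto {1:c}
drop 4:e onto {1:c, 2:a}
drop 5:a onto {4:e}
drop 6:b onto {3:u, 4:e}
ground layer = {0:c, 2:a}
drop-orders for the pieces not yet dropped (sum over which currently-grounded one goes next):
  1 to go: {5} 1  {6} 1
  2 to go: {3,6} 1  {5,6} 2
  3 to go: {3,5,6} 3  {4,5,6} 2
  4 to go: {2,4,5,6} 2  {3,4,5,6} 5
  5 to go: {1,3,4,5,6} 5  {2,3,4,5,6} 7
  if 0:c drops first: 12 orders
  if 2:a drops first: 5 orders
heap linearizations: 17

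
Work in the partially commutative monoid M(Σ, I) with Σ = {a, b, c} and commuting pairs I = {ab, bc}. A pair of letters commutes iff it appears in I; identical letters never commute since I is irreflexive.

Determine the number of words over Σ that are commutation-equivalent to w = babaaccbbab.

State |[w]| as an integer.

462

piece 0:b — minimal
piece 1:a — minimal
piece 2:b rests on {0:b}
piece 3:a rests on {1:a}
piece 4:a rests on {3:a}
piece 5:c rests on {4:a}
piece 6:c rests on {5:c}
piece 7:b rests on {2:b}
piece 8:b rests on {7:b}
piece 9:a rests on {6:c}
piece 10:b rests on {8:b}
minimal pieces: {0:b, 1:a}
ways to finish when only these pieces remain (= sum over removing one remaining piece with nothing left below it):
  1 left: {9}→1  {10}→1
  2 left: {6,9}→1  {8,10}→1  {9,10}→2
  3 left: {5,6,9}→1  {6,9,10}→3  {7,8,10}→1  {8,9,10}→3
  4 left: {2,7,8,10}→1  {4,5,6,9}→1  {5,6,9,10}→4  {6,8,9,10}→6  {7,8,9,10}→4
  5 left: {0,2,7,8,10}→1  {2,7,8,9,10}→5  {3,4,5,6,9}→1  {4,5,6,9,10}→5  {5,6,8,9,10}→10  {6,7,8,9,10}→10
  6 left: {0,2,7,8,9,10}→6  {1,3,4,5,6,9}→1  {2,6,7,8,9,10}→15  {3,4,5,6,9,10}→6  {4,5,6,8,9,10}→15  {5,6,7,8,9,10}→20
  7 left: {0,2,6,7,8,9,10}→21  {1,3,4,5,6,9,10}→7  {2,5,6,7,8,9,10}→35  {3,4,5,6,8,9,10}→21  {4,5,6,7,8,9,10}→35
  8 left: {0,2,5,6,7,8,9,10}→56  {1,3,4,5,6,8,9,10}→28  {2,4,5,6,7,8,9,10}→70  {3,4,5,6,7,8,9,10}→56
  9 left: {0,2,4,5,6,7,8,9,10}→126  {1,3,4,5,6,7,8,9,10}→84  {2,3,4,5,6,7,8,9,10}→126
  placing 0:b first → 210 extensions
  placing 1:a first → 252 extensions
total linear extensions = 462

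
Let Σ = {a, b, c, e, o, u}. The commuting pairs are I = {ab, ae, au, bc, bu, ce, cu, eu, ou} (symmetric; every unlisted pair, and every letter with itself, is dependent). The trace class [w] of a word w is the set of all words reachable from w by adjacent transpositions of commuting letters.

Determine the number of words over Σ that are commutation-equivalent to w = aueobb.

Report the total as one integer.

12

#0=a has no predecessor
#1=u has no predecessor
#2=e has no predecessor
#3=o depends on [0:a, 2:e]
#4=b depends on [3:o]
#5=b depends on [4:b]
sources: [0:a, 1:u, 2:e]
N(rest) = Σ N(rest − s) over sources s of rest; N(one piece) = 1:
  size 1 → [1]=1  [5]=1
  size 2 → [1,5]=2  [4,5]=1
  size 3 → [1,4,5]=3  [3,4,5]=1
  size 4 → [0,3,4,5]=1  [1,3,4,5]=4  [2,3,4,5]=1
  first=0(a) contributes 5
  first=1(u) contributes 2
  first=2(e) contributes 5
|[w]| = 12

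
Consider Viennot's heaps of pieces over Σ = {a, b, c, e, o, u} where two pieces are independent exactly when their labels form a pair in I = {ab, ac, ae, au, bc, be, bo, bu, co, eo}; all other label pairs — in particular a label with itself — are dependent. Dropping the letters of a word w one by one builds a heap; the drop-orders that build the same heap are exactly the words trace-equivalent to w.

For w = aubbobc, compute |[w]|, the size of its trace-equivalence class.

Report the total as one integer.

175

0(a) covers ∅
1(u) covers ∅
2(b) covers ∅
3(b) covers 2:b
4(o) covers 0:a, 1:u
5(b) covers 3:b
6(c) covers 1:u
floor of heap: 0:a, 1:u, 2:b
completions by unplaced set U, small U first (add the entries for U minus each lowest piece of U):
  |U|=1: {4}:1  {5}:1  {6}:1
  |U|=2: {0,4}:1  {3,5}:1  {4,5}:2  {4,6}:2  {5,6}:2
  |U|=3: {0,4,5}:3  {0,4,6}:3  {1,4,6}:2  {2,3,5}:1  {3,4,5}:3  {3,5,6}:3  {4,5,6}:6
  |U|=4: {0,1,4,6}:5  {0,3,4,5}:6  {0,4,5,6}:12  {1,4,5,6}:8  {2,3,4,5}:4  {2,3,5,6}:4  {3,4,5,6}:12
  |U|=5: {0,1,4,5,6}:25  {0,2,3,4,5}:10  {0,3,4,5,6}:30  {1,3,4,5,6}:20  {2,3,4,5,6}:20
  start at 0(a): 40
  start at 1(u): 60
  start at 2(b): 75
sum over floor = 175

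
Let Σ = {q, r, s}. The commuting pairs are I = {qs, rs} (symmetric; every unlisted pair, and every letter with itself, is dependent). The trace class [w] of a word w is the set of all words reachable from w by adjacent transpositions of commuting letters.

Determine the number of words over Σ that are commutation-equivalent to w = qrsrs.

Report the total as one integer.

10

0(q) covers ∅
1(r) covers 0:q
2(s) covers ∅
3(r) covers 1:r
4(s) covers 2:s
floor of heap: 0:q, 2:s
completions by unplaced set U, small U first (add the entries for U minus each lowest piece of U):
  |U|=1: {3}:1  {4}:1
  |U|=2: {1,3}:1  {2,4}:1  {3,4}:2
  |U|=3: {0,1,3}:1  {1,3,4}:3  {2,3,4}:3
  start at 0(q): 6
  start at 2(s): 4
sum over floor = 10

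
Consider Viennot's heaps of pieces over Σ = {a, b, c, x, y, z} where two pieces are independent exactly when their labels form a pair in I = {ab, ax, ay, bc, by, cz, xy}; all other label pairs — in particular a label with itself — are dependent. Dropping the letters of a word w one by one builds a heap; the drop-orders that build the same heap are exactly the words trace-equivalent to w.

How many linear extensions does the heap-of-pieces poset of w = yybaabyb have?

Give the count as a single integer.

560

piece 0:y — minimal
piece 1:y rests on {0:y}
piece 2:b — minimal
piece 3:a — minimal
piece 4:a rests on {3:a}
piece 5:b rests on {2:b}
piece 6:y rests on {1:y}
piece 7:b rests on {5:b}
minimal pieces: {0:y, 2:b, 3:a}
ways to finish when only these pieces remain (= sum over removing one remaining piece with nothing left below it):
  1 left: {4}→1  {6}→1  {7}→1
  2 left: {1,6}→1  {3,4}→1  {4,6}→2  {4,7}→2  {5,7}→1  {6,7}→2
  3 left: {0,1,6}→1  {1,4,6}→3  {1,6,7}→3  {2,5,7}→1  {3,4,6}→3  {3,4,7}→3  {4,5,7}→3  {4,6,7}→6  {5,6,7}→3
  4 left: {0,1,4,6}→4  {0,1,6,7}→4  {1,3,4,6}→6  {1,4,6,7}→12  {1,5,6,7}→6  {2,4,5,7}→4  {2,5,6,7}→4  {3,4,5,7}→6  {3,4,6,7}→12  {4,5,6,7}→12
  5 left: {0,1,3,4,6}→10  {0,1,4,6,7}→20  {0,1,5,6,7}→10  {1,2,5,6,7}→10  {1,3,4,6,7}→30  {1,4,5,6,7}→30  {2,3,4,5,7}→10  {2,4,5,6,7}→20  {3,4,5,6,7}→30
  6 left: {0,1,2,5,6,7}→20  {0,1,3,4,6,7}→60  {0,1,4,5,6,7}→60  {1,2,4,5,6,7}→60  {1,3,4,5,6,7}→90  {2,3,4,5,6,7}→60
  placing 0:y first → 210 extensions
  placing 2:b first → 210 extensions
  placing 3:a first → 140 extensions
total linear extensions = 560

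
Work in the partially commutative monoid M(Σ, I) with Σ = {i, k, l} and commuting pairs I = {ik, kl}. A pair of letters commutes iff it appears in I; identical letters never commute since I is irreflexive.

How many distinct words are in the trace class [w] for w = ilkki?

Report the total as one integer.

drop 0:i onto floor
drop 1:l onto {0:i}
drop 2:k onto floor
drop 3:k onto {2:k}
drop 4:i onto {1:l}
ground layer = {0:i, 2:k}
drop-orders for the pieces not yet dropped (sum over which currently-grounded one goes next):
  1 to go: {3} 1  {4} 1
  2 to go: {1,4} 1  {2,3} 1  {3,4} 2
  3 to go: {0,1,4} 1  {1,3,4} 3  {2,3,4} 3
  if 0:i drops first: 6 orders
  if 2:k drops first: 4 orders
heap linearizations: 10

10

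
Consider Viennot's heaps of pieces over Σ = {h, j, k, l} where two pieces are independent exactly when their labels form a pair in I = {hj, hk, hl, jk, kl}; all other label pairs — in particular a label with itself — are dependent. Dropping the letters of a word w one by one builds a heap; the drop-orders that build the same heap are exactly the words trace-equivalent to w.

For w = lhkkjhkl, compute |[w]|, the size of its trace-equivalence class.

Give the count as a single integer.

#0=l has no predecessor
#1=h has no predecessor
#2=k has no predecessor
#3=k depends on [2:k]
#4=j depends on [0:l]
#5=h depends on [1:h]
#6=k depends on [3:k]
#7=l depends on [4:j]
sources: [0:l, 1:h, 2:k]
N(rest) = Σ N(rest − s) over sources s of rest; N(one piece) = 1:
  size 1 → [5]=1  [6]=1  [7]=1
  size 2 → [1,5]=1  [3,6]=1  [4,7]=1  [5,6]=2  [5,7]=2  [6,7]=2
  size 3 → [0,4,7]=1  [1,5,6]=3  [1,5,7]=3  [2,3,6]=1  [3,5,6]=3  [3,6,7]=3  [4,5,7]=3  [4,6,7]=3  [5,6,7]=6
  size 4 → [0,4,5,7]=4  [0,4,6,7]=4  [1,3,5,6]=6  [1,4,5,7]=6  [1,5,6,7]=12  [2,3,5,6]=4  [2,3,6,7]=4  [3,4,6,7]=6  [3,5,6,7]=12  [4,5,6,7]=12
  size 5 → [0,1,4,5,7]=10  [0,3,4,6,7]=10  [0,4,5,6,7]=20  [1,2,3,5,6]=10  [1,3,5,6,7]=30  [1,4,5,6,7]=30  [2,3,4,6,7]=10  [2,3,5,6,7]=20  [3,4,5,6,7]=30
  size 6 → [0,1,4,5,6,7]=60  [0,2,3,4,6,7]=20  [0,3,4,5,6,7]=60  [1,2,3,5,6,7]=60  [1,3,4,5,6,7]=90  [2,3,4,5,6,7]=60
  first=0(l) contributes 210
  first=1(h) contributes 140
  first=2(k) contributes 210
|[w]| = 560

560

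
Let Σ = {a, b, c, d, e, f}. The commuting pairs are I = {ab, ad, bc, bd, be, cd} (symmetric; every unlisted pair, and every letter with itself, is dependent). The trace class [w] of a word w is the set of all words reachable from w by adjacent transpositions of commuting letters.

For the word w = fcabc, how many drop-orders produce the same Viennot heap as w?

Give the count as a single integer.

#0=f has no predecessor
#1=c depends on [0:f]
#2=a depends on [1:c]
#3=b depends on [0:f]
#4=c depends on [2:a]
sources: [0:f]
N(rest) = Σ N(rest − s) over sources s of rest; N(one piece) = 1:
  size 1 → [3]=1  [4]=1
  size 2 → [2,4]=1  [3,4]=2
  size 3 → [1,2,4]=1  [2,3,4]=3
  first=0(f) contributes 4

4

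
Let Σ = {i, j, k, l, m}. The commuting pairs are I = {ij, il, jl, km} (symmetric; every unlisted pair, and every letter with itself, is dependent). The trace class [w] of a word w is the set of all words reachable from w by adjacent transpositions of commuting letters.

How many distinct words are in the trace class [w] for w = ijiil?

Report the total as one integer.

0(i) covers ∅
1(j) covers ∅
2(i) covers 0:i
3(i) covers 2:i
4(l) covers ∅
floor of heap: 0:i, 1:j, 4:l
completions by unplaced set U, small U first (add the entries for U minus each lowest piece of U):
  |U|=1: {1}:1  {3}:1  {4}:1
  |U|=2: {1,3}:2  {1,4}:2  {2,3}:1  {3,4}:2
  |U|=3: {0,2,3}:1  {1,2,3}:3  {1,3,4}:6  {2,3,4}:3
  start at 0(i): 12
  start at 1(j): 4
  start at 4(l): 4
sum over floor = 20

20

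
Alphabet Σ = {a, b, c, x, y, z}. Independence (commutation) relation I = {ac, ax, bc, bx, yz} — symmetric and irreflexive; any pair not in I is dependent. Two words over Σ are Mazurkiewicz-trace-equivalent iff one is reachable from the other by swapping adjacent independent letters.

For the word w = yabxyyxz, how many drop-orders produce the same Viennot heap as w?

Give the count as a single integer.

drop 0:y onto floor
drop 1:a onto {0:y}
drop 2:b onto {1:a}
drop 3:x onto {0:y}
drop 4:y onto {2:b, 3:x}
drop 5:y onto {4:y}
drop 6:x onto {5:y}
drop 7:z onto {6:x}
ground layer = {0:y}
drop-orders for the pieces not yet dropped (sum over which currently-grounded one goes next):
  1 to go: {7} 1
  2 to go: {6,7} 1
  3 to go: {5,6,7} 1
  4 to go: {4,5,6,7} 1
  5 to go: {2,4,5,6,7} 1  {3,4,5,6,7} 1
  6 to go: {1,2,4,5,6,7} 1  {2,3,4,5,6,7} 2
  if 0:y drops first: 3 orders

3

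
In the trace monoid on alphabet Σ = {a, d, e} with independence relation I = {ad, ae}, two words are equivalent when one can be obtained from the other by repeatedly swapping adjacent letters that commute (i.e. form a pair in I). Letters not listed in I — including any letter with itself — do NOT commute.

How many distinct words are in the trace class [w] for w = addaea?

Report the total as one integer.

20

0(a) covers ∅
1(d) covers ∅
2(d) covers 1:d
3(a) covers 0:a
4(e) covers 2:d
5(a) covers 3:a
floor of heap: 0:a, 1:d
completions by unplaced set U, small U first (add the entries for U minus each lowest piece of U):
  |U|=1: {4}:1  {5}:1
  |U|=2: {2,4}:1  {3,5}:1  {4,5}:2
  |U|=3: {0,3,5}:1  {1,2,4}:1  {2,4,5}:3  {3,4,5}:3
  |U|=4: {0,3,4,5}:4  {1,2,4,5}:4  {2,3,4,5}:6
  start at 0(a): 10
  start at 1(d): 10
sum over floor = 20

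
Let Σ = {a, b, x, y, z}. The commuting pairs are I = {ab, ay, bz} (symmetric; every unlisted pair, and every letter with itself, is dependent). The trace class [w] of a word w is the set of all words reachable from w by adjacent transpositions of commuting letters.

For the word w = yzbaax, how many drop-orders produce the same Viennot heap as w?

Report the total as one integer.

piece 0:y — minimal
piece 1:z rests on {0:y}
piece 2:b rests on {0:y}
piece 3:a rests on {1:z}
piece 4:a rests on {3:a}
piece 5:x rests on {2:b, 4:a}
minimal pieces: {0:y}
ways to finish when only these pieces remain (= sum over removing one remaining piece with nothing left below it):
  1 left: {5}→1
  2 left: {2,5}→1  {4,5}→1
  3 left: {2,4,5}→2  {3,4,5}→1
  4 left: {1,3,4,5}→1  {2,3,4,5}→3
  placing 0:y first → 4 extensions

4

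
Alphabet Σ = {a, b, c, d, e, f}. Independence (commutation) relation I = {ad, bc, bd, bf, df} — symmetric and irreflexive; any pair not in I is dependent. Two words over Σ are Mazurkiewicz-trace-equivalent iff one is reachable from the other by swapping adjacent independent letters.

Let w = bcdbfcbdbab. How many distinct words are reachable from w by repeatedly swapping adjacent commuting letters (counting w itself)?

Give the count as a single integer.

532

0(b) covers ∅
1(c) covers ∅
2(d) covers 1:c
3(b) covers 0:b
4(f) covers 1:c
5(c) covers 2:d, 4:f
6(b) covers 3:b
7(d) covers 5:c
8(b) covers 6:b
9(a) covers 5:c, 8:b
10(b) covers 9:a
floor of heap: 0:b, 1:c
completions by unplaced set U, small U first (add the entries for U minus each lowest piece of U):
  |U|=1: {7}:1  {10}:1
  |U|=2: {7,10}:2  {9,10}:1
  |U|=3: {7,9,10}:3  {8,9,10}:1
  |U|=4: {5,7,9,10}:3  {6,8,9,10}:1  {7,8,9,10}:4
  |U|=5: {2,5,7,9,10}:3  {3,6,8,9,10}:1  {4,5,7,9,10}:3  {5,7,8,9,10}:7  {6,7,8,9,10}:5
  |U|=6: {0,3,6,8,9,10}:1  {2,4,5,7,9,10}:6  {2,5,7,8,9,10}:10  {3,6,7,8,9,10}:6  {4,5,7,8,9,10}:10  {5,6,7,8,9,10}:12
  |U|=7: {0,3,6,7,8,9,10}:7  {1,2,4,5,7,9,10}:6  {2,4,5,7,8,9,10}:26  {2,5,6,7,8,9,10}:22  {3,5,6,7,8,9,10}:18  {4,5,6,7,8,9,10}:22
  |U|=8: {0,3,5,6,7,8,9,10}:25  {1,2,4,5,7,8,9,10}:32  {2,3,5,6,7,8,9,10}:40  {2,4,5,6,7,8,9,10}:70  {3,4,5,6,7,8,9,10}:40
  |U|=9: {0,2,3,5,6,7,8,9,10}:65  {0,3,4,5,6,7,8,9,10}:65  {1,2,4,5,6,7,8,9,10}:102  {2,3,4,5,6,7,8,9,10}:150
  start at 0(b): 252
  start at 1(c): 280
sum over floor = 532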